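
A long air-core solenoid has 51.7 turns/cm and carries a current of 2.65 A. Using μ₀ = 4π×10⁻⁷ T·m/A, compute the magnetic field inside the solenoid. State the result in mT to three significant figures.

B ≈ 17.2 mT

Inside a long solenoid, B = μ₀nI.
B = (4π×10⁻⁷)(5.170×10^3 m⁻¹)(2.65 A) = 1.722×10^-2 T.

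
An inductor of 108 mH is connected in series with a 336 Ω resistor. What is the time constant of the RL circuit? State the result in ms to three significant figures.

τ = L/R = (0.108 H)/(336 Ω) = 3.214×10^-4 s.

τ ≈ 0.321 ms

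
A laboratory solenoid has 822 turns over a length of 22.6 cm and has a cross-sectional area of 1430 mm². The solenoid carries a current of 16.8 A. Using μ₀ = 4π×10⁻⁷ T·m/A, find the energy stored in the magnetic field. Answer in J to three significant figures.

A = 1430 mm² = 1.430×10^-3 m².
L = μ₀N²A/ℓ = (4π×10⁻⁷)(822)²(1.430×10^-3)/(0.226) = 5.373×10^-3 H.
U = ½LI² = ½(5.373×10^-3)(16.8)² = 0.7582 J.

U ≈ 0.758 J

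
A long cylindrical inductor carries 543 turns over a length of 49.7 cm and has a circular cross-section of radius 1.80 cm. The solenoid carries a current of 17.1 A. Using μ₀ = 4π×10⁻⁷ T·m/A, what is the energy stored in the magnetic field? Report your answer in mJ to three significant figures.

A = πr² = π(1.800×10^-2 m)² = 1.018×10^-3 m².
L = μ₀N²A/ℓ = (4π×10⁻⁷)(543)²(1.018×10^-3)/(0.497) = 7.588×10^-4 H.
U = ½LI² = ½(7.588×10^-4)(17.1)² = 0.1109 J.

U ≈ 111 mJ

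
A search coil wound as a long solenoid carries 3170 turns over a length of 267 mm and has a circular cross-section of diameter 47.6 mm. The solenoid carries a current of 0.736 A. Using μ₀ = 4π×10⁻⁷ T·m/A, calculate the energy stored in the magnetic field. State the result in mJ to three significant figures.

U ≈ 22.8 mJ

A = π(d/2)² = π(2.380×10^-2 m)² = 1.780×10^-3 m².
L = μ₀N²A/ℓ = (4π×10⁻⁷)(3170)²(1.780×10^-3)/(0.267) = 8.416×10^-2 H.
U = ½LI² = ½(8.416×10^-2)(0.736)² = 2.280×10^-2 J.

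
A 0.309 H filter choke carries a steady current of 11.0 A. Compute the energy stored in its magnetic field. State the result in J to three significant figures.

U ≈ 18.7 J

Stored magnetic energy: U = ½LI².
U = ½(0.309 H)(11.0 A)² = 18.69 J.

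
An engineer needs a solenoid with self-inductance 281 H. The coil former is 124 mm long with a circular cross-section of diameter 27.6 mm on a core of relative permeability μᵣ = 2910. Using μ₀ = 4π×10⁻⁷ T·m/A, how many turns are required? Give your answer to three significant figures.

A = π(d/2)² = π(1.380×10^-2 m)² = 5.983×10^-4 m².
From L = μ₀μᵣN²A/ℓ, N = √(Lℓ / (μ₀μᵣA)).
N = √[(281)(0.124) / ((4π×10⁻⁷)(2910)×5.983×10^-4)] = √(1.593×10^7) ≈ 3990.8.

N ≈ 3990 turns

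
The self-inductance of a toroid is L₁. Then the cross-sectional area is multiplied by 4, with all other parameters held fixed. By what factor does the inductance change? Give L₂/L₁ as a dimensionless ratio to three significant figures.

L₂/L₁ = 4.00

For a toroid, L ∝ μᵣN²A/R.
L₂/L₁ = (4) = 4.00.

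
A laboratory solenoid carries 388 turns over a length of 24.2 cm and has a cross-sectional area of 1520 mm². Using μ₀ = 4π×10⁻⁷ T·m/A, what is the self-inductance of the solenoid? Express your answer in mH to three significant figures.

L ≈ 1.19 mH

A = 1520 mm² = 1.520×10^-3 m².
For a long solenoid, L = μ₀N²A/ℓ.
L = (4π×10⁻⁷)(388)²(1.520×10^-3)/(0.242 m) = 1.188×10^-3 H.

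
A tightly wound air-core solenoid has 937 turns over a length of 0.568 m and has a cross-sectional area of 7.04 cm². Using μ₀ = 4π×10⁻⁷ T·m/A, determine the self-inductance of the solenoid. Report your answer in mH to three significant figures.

L ≈ 1.37 mH

A = 7.04 cm² = 7.040×10^-4 m².
For a long solenoid, L = μ₀N²A/ℓ.
L = (4π×10⁻⁷)(937)²(7.040×10^-4)/(0.568 m) = 1.367×10^-3 H.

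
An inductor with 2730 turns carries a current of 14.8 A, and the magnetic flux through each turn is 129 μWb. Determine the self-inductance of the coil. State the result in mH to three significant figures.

Self-inductance is defined by L = NΦ_B/I (flux linkage over current).
L = (2730)(1.290×10^-4 Wb)/(14.8 A) = 2.380×10^-2 H.

L ≈ 23.8 mH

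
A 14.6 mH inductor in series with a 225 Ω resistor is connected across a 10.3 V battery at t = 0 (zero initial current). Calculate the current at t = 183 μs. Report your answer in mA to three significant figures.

τ = L/R = 1.460×10^-2/225 = 6.489×10^-5 s; final current I_∞ = ε/R = 10.3/225 = 4.578×10^-2 A.
I(t) = I_∞(1 − e^(−t/τ)) with t/τ = 2.820.
I = (4.578×10^-2)(1 − e^(−2.820)) = 4.30497×10^-2 A.

I ≈ 43.0 mA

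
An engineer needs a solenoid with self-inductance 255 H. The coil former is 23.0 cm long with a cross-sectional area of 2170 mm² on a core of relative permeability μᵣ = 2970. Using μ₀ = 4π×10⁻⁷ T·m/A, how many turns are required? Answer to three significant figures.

A = 2170 mm² = 2.170×10^-3 m².
From L = μ₀μᵣN²A/ℓ, N = √(Lℓ / (μ₀μᵣA)).
N = √[(255)(0.23) / ((4π×10⁻⁷)(2970)×2.170×10^-3)] = √(7.242×10^6) ≈ 2691.0.

N ≈ 2690 turns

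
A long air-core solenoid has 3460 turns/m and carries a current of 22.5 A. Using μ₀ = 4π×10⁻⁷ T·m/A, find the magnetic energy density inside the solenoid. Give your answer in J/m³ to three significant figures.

u ≈ 3810 J/m³

B = μ₀nI = (4π×10⁻⁷)(3.460×10^3)(22.5) = 9.783×10^-2 T.
u = B²/(2μ₀) = (9.783×10^-2)²/(2×4π×10⁻⁷) = 3.808×10^3 J/m³.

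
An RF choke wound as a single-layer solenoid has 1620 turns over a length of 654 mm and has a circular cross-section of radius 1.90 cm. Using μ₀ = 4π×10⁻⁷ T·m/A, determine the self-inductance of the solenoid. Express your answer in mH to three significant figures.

A = πr² = π(1.900×10^-2 m)² = 1.134×10^-3 m².
For a long solenoid, L = μ₀N²A/ℓ.
L = (4π×10⁻⁷)(1620)²(1.134×10^-3)/(0.654 m) = 5.719×10^-3 H.

L ≈ 5.72 mH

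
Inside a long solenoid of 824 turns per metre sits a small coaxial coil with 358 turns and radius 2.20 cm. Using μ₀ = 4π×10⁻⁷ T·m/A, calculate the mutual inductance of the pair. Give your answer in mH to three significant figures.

M ≈ 0.564 mH

The outer solenoid produces a uniform field B₁ = μ₀n₁I₁ across the inner coil,
so the flux linkage is N₂Φ = N₂B₁A₂ = μ₀n₁N₂A₂·I₁, giving M = μ₀n₁N₂A₂.
A₂ = πr² = π(2.200×10^-2 m)² = 1.521×10^-3 m².
M = (4π×10⁻⁷)(824)(358)(1.521×10^-3) = 5.637×10^-4 H.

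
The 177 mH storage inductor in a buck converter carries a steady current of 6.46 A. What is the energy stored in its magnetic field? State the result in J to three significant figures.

Stored magnetic energy: U = ½LI².
U = ½(0.177 H)(6.46 A)² = 3.693 J.

U ≈ 3.69 J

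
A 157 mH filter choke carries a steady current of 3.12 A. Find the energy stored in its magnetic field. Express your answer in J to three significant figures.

U ≈ 0.764 J

Stored magnetic energy: U = ½LI².
U = ½(0.157 H)(3.12 A)² = 0.7642 J.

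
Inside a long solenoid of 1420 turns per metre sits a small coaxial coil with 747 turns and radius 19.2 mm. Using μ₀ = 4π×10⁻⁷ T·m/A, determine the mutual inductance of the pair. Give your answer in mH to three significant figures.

The outer solenoid produces a uniform field B₁ = μ₀n₁I₁ across the inner coil,
so the flux linkage is N₂Φ = N₂B₁A₂ = μ₀n₁N₂A₂·I₁, giving M = μ₀n₁N₂A₂.
A₂ = πr² = π(1.920×10^-2 m)² = 1.158×10^-3 m².
M = (4π×10⁻⁷)(1420)(747)(1.158×10^-3) = 1.544×10^-3 H.

M ≈ 1.54 mH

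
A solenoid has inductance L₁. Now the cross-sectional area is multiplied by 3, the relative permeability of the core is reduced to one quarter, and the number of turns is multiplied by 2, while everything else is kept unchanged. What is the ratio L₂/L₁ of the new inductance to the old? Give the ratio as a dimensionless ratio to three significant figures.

For a solenoid, L ∝ μᵣN²A/ℓ.
L₂/L₁ = (3) × (0.25) × (2)^2 = 3.00.

L₂/L₁ = 3.00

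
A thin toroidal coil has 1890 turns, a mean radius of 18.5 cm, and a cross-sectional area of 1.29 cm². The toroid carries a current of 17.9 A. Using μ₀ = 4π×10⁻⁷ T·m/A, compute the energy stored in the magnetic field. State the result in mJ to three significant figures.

U ≈ 79.8 mJ

L = μ₀N²A/(2πR) = (4π×10⁻⁷)(1890)²(1.290×10^-4)/(2π×0.185) = 4.982×10^-4 H.
U = ½LI² = ½(4.982×10^-4)(17.9)² = 7.981×10^-2 J.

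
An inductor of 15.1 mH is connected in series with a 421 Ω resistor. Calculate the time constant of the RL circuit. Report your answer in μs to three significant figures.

τ ≈ 35.9 μs

τ = L/R = (1.510×10^-2 H)/(421 Ω) = 3.587×10^-5 s.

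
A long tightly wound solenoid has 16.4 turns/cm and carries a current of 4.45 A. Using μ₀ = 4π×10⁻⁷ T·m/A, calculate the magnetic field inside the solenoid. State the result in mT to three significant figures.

Inside a long solenoid, B = μ₀nI.
B = (4π×10⁻⁷)(1.640×10^3 m⁻¹)(4.45 A) = 9.171×10^-3 T.

B ≈ 9.17 mT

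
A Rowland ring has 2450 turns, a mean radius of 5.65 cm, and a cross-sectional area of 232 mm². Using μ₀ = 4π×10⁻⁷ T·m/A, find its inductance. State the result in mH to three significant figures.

For a thin toroid, L = μ₀N²A/(2πR).
L = (4π×10⁻⁷)(2450)²(2.320×10^-4) / (2π×5.650×10^-2 m) = 4.929×10^-3 H.

L ≈ 4.93 mH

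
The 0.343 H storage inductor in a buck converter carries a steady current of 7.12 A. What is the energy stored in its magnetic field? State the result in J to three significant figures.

Stored magnetic energy: U = ½LI².
U = ½(0.343 H)(7.12 A)² = 8.694 J.

U ≈ 8.69 J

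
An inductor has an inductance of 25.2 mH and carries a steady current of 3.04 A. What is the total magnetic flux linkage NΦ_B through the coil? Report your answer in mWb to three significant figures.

NΦ_B ≈ 76.6 mWb

From L = NΦ_B/I, the flux linkage is NΦ_B = LI.
NΦ_B = (2.520×10^-2 H)(3.04 A) = 7.661×10^-2 Wb.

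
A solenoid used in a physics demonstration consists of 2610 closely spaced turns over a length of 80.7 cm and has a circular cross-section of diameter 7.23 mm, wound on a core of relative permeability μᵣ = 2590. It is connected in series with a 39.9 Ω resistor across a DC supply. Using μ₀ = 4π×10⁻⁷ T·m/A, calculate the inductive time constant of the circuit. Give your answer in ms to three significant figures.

A = π(d/2)² = π(3.615×10^-3 m)² = 4.106×10^-5 m².
L = μ₀μᵣN²A/ℓ = (4π×10⁻⁷)(2590)(2610)²(4.106×10^-5)/(0.807) = 1.128 H.
τ = L/R = (1.128)/(39.9) = 2.827×10^-2 s.

τ ≈ 28.3 ms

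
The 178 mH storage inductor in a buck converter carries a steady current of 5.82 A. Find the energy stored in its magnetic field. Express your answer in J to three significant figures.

U ≈ 3.01 J

Stored magnetic energy: U = ½LI².
U = ½(0.178 H)(5.82 A)² = 3.0146 J.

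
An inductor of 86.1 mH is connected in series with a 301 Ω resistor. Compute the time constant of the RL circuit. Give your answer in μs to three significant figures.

τ ≈ 286 μs

τ = L/R = (8.610×10^-2 H)/(301 Ω) = 2.860×10^-4 s.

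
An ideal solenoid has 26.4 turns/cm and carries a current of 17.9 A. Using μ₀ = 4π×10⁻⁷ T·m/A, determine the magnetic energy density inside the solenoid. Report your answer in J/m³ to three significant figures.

B = μ₀nI = (4π×10⁻⁷)(2.640×10^3)(17.9) = 5.938×10^-2 T.
u = B²/(2μ₀) = (5.938×10^-2)²/(2×4π×10⁻⁷) = 1.403×10^3 J/m³.

u ≈ 1400 J/m³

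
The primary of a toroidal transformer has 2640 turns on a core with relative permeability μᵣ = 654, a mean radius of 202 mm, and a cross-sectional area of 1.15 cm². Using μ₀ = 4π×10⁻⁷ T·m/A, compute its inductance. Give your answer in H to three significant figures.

L ≈ 0.519 H

For a thin toroid, L = μ₀μᵣN²A/(2πR).
L = (4π×10⁻⁷)(654)(2640)²(1.150×10^-4) / (2π×0.202 m) = 0.519 H.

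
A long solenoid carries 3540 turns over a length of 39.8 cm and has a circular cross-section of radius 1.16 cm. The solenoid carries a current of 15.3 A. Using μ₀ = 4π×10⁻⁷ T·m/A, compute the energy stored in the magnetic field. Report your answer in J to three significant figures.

U ≈ 1.96 J

A = πr² = π(1.160×10^-2 m)² = 4.227×10^-4 m².
L = μ₀N²A/ℓ = (4π×10⁻⁷)(3540)²(4.227×10^-4)/(0.398) = 1.673×10^-2 H.
U = ½LI² = ½(1.673×10^-2)(15.3)² = 1.958 J.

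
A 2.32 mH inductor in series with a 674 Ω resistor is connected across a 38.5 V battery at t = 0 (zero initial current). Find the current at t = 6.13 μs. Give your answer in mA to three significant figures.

τ = L/R = 2.320×10^-3/674 = 3.442×10^-6 s; final current I_∞ = ε/R = 38.5/674 = 5.712×10^-2 A.
I(t) = I_∞(1 − e^(−t/τ)) with t/τ = 1.781.
I = (5.712×10^-2)(1 − e^(−1.781)) = 4.750×10^-2 A.

I ≈ 47.5 mA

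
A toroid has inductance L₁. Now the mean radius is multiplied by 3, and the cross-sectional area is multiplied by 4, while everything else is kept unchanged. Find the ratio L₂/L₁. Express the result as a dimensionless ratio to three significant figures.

L₂/L₁ = 1.33

For a toroid, L ∝ μᵣN²A/R.
L₂/L₁ = (3)^-1 × (4) = 1.33.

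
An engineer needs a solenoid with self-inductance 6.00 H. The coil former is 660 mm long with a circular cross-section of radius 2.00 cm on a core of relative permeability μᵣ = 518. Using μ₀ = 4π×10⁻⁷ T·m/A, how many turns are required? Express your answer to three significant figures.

A = πr² = π(2.000×10^-2 m)² = 1.257×10^-3 m².
From L = μ₀μᵣN²A/ℓ, N = √(Lℓ / (μ₀μᵣA)).
N = √[(6)(0.66) / ((4π×10⁻⁷)(518)×1.257×10^-3)] = √(4.841×10^6) ≈ 2200.3.

N ≈ 2200 turns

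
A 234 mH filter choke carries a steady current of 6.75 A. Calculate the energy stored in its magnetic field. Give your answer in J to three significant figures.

Stored magnetic energy: U = ½LI².
U = ½(0.234 H)(6.75 A)² = 5.331 J.

U ≈ 5.33 J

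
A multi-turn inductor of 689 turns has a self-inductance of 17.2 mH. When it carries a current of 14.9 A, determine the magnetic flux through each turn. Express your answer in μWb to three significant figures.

Φ_B ≈ 372 μWb

From L = NΦ_B/I, the flux per turn is Φ_B = LI/N.
Φ_B = (1.720×10^-2 H)(14.9 A)/689 = 3.720×10^-4 Wb.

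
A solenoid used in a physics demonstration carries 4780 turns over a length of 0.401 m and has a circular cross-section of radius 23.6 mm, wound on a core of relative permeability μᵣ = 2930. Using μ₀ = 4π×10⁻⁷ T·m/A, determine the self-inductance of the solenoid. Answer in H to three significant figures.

A = πr² = π(2.360×10^-2 m)² = 1.750×10^-3 m².
For a long solenoid, L = μ₀μᵣN²A/ℓ.
L = (4π×10⁻⁷)(2930)(4780)²(1.750×10^-3)/(0.401 m) = 367.1 H.

L ≈ 367 H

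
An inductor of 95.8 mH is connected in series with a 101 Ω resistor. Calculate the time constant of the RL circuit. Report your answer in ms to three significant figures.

τ ≈ 0.949 ms

τ = L/R = (9.580×10^-2 H)/(101 Ω) = 9.485×10^-4 s.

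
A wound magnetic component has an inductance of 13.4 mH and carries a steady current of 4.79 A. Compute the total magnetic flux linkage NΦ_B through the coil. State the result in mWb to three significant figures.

NΦ_B ≈ 64.2 mWb

From L = NΦ_B/I, the flux linkage is NΦ_B = LI.
NΦ_B = (1.340×10^-2 H)(4.79 A) = 6.419×10^-2 Wb.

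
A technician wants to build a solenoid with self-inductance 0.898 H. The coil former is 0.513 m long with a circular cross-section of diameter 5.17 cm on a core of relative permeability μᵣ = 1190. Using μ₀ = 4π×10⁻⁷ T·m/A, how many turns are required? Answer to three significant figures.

A = π(d/2)² = π(2.585×10^-2 m)² = 2.099×10^-3 m².
From L = μ₀μᵣN²A/ℓ, N = √(Lℓ / (μ₀μᵣA)).
N = √[(0.898)(0.513) / ((4π×10⁻⁷)(1190)×2.099×10^-3)] = √(1.467×10^5) ≈ 383.1.

N ≈ 383 turns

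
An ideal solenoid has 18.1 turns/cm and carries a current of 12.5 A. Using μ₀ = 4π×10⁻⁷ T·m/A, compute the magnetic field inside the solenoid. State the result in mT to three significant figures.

Inside a long solenoid, B = μ₀nI.
B = (4π×10⁻⁷)(1.810×10^3 m⁻¹)(12.5 A) = 2.843×10^-2 T.

B ≈ 28.4 mT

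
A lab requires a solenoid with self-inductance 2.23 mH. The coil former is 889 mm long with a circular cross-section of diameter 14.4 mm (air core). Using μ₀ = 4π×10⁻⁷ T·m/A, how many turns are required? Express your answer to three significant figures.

A = π(d/2)² = π(7.200×10^-3 m)² = 1.629×10^-4 m².
From L = μ₀N²A/ℓ, N = √(Lℓ / (μ₀A)).
N = √[(2.230×10^-3)(0.889) / ((4π×10⁻⁷)×1.629×10^-4)] = √(9.687×10^6) ≈ 3112.4.

N ≈ 3110 turns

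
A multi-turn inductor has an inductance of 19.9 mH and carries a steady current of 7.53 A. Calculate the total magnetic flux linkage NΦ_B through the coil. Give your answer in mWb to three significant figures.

NΦ_B ≈ 150 mWb

From L = NΦ_B/I, the flux linkage is NΦ_B = LI.
NΦ_B = (1.990×10^-2 H)(7.53 A) = 0.1498 Wb.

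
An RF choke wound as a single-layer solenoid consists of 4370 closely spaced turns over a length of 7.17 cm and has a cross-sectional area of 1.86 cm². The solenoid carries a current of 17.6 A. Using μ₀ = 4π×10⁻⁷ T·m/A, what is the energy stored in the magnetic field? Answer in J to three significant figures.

U ≈ 9.64 J

A = 1.86 cm² = 1.860×10^-4 m².
L = μ₀N²A/ℓ = (4π×10⁻⁷)(4370)²(1.860×10^-4)/(7.170×10^-2) = 6.225×10^-2 H.
U = ½LI² = ½(6.225×10^-2)(17.6)² = 9.642 J.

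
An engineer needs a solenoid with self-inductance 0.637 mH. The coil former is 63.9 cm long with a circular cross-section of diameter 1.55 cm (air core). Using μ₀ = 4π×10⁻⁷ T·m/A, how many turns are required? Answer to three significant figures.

N ≈ 1310 turns

A = π(d/2)² = π(7.750×10^-3 m)² = 1.887×10^-4 m².
From L = μ₀N²A/ℓ, N = √(Lℓ / (μ₀A)).
N = √[(6.370×10^-4)(0.639) / ((4π×10⁻⁷)×1.887×10^-4)] = √(1.717×10^6) ≈ 1310.2.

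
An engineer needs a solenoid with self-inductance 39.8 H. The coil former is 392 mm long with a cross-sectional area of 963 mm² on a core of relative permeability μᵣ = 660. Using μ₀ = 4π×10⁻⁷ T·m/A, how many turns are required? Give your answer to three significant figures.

N ≈ 4420 turns

A = 963 mm² = 9.630×10^-4 m².
From L = μ₀μᵣN²A/ℓ, N = √(Lℓ / (μ₀μᵣA)).
N = √[(39.8)(0.392) / ((4π×10⁻⁷)(660)×9.630×10^-4)] = √(1.953×10^7) ≈ 4419.7.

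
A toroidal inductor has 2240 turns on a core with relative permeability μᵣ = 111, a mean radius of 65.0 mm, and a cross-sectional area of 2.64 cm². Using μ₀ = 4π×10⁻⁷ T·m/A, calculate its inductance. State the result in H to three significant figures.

For a thin toroid, L = μ₀μᵣN²A/(2πR).
L = (4π×10⁻⁷)(111)(2240)²(2.640×10^-4) / (2π×6.500×10^-2 m) = 0.4524 H.

L ≈ 0.452 H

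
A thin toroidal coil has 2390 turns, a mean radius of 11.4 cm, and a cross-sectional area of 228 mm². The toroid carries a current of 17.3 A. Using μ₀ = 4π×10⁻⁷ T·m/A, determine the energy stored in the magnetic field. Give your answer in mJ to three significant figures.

L = μ₀N²A/(2πR) = (4π×10⁻⁷)(2390)²(2.280×10^-4)/(2π×0.114) = 2.2848×10^-3 H.
U = ½LI² = ½(2.2848×10^-3)(17.3)² = 0.3419 J.

U ≈ 342 mJ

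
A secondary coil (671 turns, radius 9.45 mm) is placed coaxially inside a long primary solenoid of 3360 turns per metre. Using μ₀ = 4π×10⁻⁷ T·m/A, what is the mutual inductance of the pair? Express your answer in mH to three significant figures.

M ≈ 0.795 mH

The outer solenoid produces a uniform field B₁ = μ₀n₁I₁ across the inner coil,
so the flux linkage is N₂Φ = N₂B₁A₂ = μ₀n₁N₂A₂·I₁, giving M = μ₀n₁N₂A₂.
A₂ = πr² = π(9.450×10^-3 m)² = 2.806×10^-4 m².
M = (4π×10⁻⁷)(3360)(671)(2.806×10^-4) = 7.948×10^-4 H.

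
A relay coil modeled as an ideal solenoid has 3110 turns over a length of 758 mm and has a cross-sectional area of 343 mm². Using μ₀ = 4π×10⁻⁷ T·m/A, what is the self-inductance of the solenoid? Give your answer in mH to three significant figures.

L ≈ 5.50 mH

A = 343 mm² = 3.430×10^-4 m².
For a long solenoid, L = μ₀N²A/ℓ.
L = (4π×10⁻⁷)(3110)²(3.430×10^-4)/(0.758 m) = 5.500×10^-3 H.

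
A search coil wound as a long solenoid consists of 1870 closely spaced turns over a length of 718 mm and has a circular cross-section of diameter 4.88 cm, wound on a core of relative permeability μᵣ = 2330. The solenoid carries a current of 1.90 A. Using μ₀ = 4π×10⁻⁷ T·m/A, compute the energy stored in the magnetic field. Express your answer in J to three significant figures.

A = π(d/2)² = π(2.440×10^-2 m)² = 1.870×10^-3 m².
L = μ₀μᵣN²A/ℓ = (4π×10⁻⁷)(2330)(1870)²(1.870×10^-3)/(0.718) = 26.67 H.
U = ½LI² = ½(26.67)(1.90)² = 48.14 J.

U ≈ 48.1 J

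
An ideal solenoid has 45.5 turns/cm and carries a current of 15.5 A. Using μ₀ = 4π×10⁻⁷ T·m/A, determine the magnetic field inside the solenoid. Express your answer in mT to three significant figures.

Inside a long solenoid, B = μ₀nI.
B = (4π×10⁻⁷)(4.550×10^3 m⁻¹)(15.5 A) = 8.862×10^-2 T.

B ≈ 88.6 mT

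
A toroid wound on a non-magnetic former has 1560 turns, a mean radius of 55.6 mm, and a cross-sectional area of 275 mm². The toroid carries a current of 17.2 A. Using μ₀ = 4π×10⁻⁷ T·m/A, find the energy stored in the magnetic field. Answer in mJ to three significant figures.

U ≈ 356 mJ

L = μ₀N²A/(2πR) = (4π×10⁻⁷)(1560)²(2.750×10^-4)/(2π×5.560×10^-2) = 2.407×10^-3 H.
U = ½LI² = ½(2.407×10^-3)(17.2)² = 0.3561 J.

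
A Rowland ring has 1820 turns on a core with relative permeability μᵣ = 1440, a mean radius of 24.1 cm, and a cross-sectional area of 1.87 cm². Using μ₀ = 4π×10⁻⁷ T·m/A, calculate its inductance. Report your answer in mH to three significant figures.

For a thin toroid, L = μ₀μᵣN²A/(2πR).
L = (4π×10⁻⁷)(1440)(1820)²(1.870×10^-4) / (2π×0.241 m) = 0.7402 H.

L ≈ 740 mH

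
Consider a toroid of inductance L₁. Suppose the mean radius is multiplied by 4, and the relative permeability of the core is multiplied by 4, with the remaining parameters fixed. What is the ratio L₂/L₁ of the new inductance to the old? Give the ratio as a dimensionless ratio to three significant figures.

L₂/L₁ = 1.00

For a toroid, L ∝ μᵣN²A/R.
L₂/L₁ = (4)^-1 × (4) = 1.00.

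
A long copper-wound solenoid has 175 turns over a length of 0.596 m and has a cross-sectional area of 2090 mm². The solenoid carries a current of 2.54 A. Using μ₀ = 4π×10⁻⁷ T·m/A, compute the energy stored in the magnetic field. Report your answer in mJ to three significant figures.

A = 2090 mm² = 2.090×10^-3 m².
L = μ₀N²A/ℓ = (4π×10⁻⁷)(175)²(2.090×10^-3)/(0.596) = 1.350×10^-4 H.
U = ½LI² = ½(1.350×10^-4)(2.54)² = 4.353×10^-4 J.

U ≈ 0.435 mJ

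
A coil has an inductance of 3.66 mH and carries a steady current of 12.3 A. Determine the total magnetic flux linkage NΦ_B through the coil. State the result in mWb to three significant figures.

From L = NΦ_B/I, the flux linkage is NΦ_B = LI.
NΦ_B = (3.660×10^-3 H)(12.3 A) = 4.502×10^-2 Wb.

NΦ_B ≈ 45.0 mWb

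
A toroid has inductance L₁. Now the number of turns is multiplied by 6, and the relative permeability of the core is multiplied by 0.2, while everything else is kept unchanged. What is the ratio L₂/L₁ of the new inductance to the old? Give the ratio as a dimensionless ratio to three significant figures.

For a toroid, L ∝ μᵣN²A/R.
L₂/L₁ = (6)^2 × (0.2) = 7.20.

L₂/L₁ = 7.20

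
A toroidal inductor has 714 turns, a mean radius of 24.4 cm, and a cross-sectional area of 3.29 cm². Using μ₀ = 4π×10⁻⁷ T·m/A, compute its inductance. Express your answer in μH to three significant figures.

L ≈ 137 μH

For a thin toroid, L = μ₀N²A/(2πR).
L = (4π×10⁻⁷)(714)²(3.290×10^-4) / (2π×0.244 m) = 1.3748×10^-4 H.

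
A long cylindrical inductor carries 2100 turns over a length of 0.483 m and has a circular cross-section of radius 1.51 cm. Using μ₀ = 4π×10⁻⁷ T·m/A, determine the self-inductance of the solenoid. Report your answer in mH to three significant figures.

L ≈ 8.22 mH

A = πr² = π(1.510×10^-2 m)² = 7.163×10^-4 m².
For a long solenoid, L = μ₀N²A/ℓ.
L = (4π×10⁻⁷)(2100)²(7.163×10^-4)/(0.483 m) = 8.219×10^-3 H.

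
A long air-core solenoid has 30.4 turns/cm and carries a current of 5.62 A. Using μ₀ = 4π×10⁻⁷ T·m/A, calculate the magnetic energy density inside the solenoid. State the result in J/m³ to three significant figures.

B = μ₀nI = (4π×10⁻⁷)(3.040×10^3)(5.62) = 2.147×10^-2 T.
u = B²/(2μ₀) = (2.147×10^-2)²/(2×4π×10⁻⁷) = 183.4 J/m³.

u ≈ 183 J/m³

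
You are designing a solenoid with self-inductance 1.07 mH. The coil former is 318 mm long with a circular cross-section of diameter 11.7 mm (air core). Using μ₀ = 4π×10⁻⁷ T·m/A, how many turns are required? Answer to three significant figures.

A = π(d/2)² = π(5.850×10^-3 m)² = 1.075×10^-4 m².
From L = μ₀N²A/ℓ, N = √(Lℓ / (μ₀A)).
N = √[(1.070×10^-3)(0.318) / ((4π×10⁻⁷)×1.075×10^-4)] = √(2.518×10^6) ≈ 1587.0.

N ≈ 1590 turns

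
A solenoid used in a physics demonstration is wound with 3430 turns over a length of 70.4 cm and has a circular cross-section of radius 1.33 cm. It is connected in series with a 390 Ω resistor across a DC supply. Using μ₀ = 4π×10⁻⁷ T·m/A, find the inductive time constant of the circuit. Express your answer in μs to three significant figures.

τ ≈ 29.9 μs

A = πr² = π(1.330×10^-2 m)² = 5.557×10^-4 m².
L = μ₀N²A/ℓ = (4π×10⁻⁷)(3430)²(5.557×10^-4)/(0.704) = 1.167×10^-2 H.
τ = L/R = (1.167×10^-2)/(390) = 2.992×10^-5 s.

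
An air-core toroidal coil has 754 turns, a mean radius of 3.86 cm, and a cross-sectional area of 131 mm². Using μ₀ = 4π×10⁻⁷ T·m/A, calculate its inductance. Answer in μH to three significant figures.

L ≈ 386 μH

For a thin toroid, L = μ₀N²A/(2πR).
L = (4π×10⁻⁷)(754)²(1.310×10^-4) / (2π×3.860×10^-2 m) = 3.859×10^-4 H.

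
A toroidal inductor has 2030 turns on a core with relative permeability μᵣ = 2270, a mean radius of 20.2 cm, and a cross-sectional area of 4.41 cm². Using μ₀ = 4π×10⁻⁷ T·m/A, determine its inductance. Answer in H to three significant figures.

For a thin toroid, L = μ₀μᵣN²A/(2πR).
L = (4π×10⁻⁷)(2270)(2030)²(4.410×10^-4) / (2π×0.202 m) = 4.084 H.

L ≈ 4.08 H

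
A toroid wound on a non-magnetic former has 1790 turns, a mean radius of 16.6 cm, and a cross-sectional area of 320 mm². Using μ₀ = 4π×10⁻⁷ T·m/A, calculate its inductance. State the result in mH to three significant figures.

L ≈ 1.24 mH

For a thin toroid, L = μ₀N²A/(2πR).
L = (4π×10⁻⁷)(1790)²(3.200×10^-4) / (2π×0.166 m) = 1.235×10^-3 H.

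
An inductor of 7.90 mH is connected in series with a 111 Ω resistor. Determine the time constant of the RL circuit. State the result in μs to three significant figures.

τ ≈ 71.2 μs

τ = L/R = (7.900×10^-3 H)/(111 Ω) = 7.117×10^-5 s.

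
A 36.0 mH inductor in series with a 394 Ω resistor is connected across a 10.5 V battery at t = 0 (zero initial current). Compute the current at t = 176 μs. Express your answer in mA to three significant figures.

I ≈ 22.8 mA

τ = L/R = 3.600×10^-2/394 = 9.137×10^-5 s; final current I_∞ = ε/R = 10.5/394 = 2.66497×10^-2 A.
I(t) = I_∞(1 − e^(−t/τ)) with t/τ = 1.926.
I = (2.66497×10^-2)(1 − e^(−1.926)) = 2.277×10^-2 A.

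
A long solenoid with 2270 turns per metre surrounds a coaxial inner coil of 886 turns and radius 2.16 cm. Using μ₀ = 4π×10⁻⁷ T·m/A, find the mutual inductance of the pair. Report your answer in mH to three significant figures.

M ≈ 3.70 mH

The outer solenoid produces a uniform field B₁ = μ₀n₁I₁ across the inner coil,
so the flux linkage is N₂Φ = N₂B₁A₂ = μ₀n₁N₂A₂·I₁, giving M = μ₀n₁N₂A₂.
A₂ = πr² = π(2.160×10^-2 m)² = 1.466×10^-3 m².
M = (4π×10⁻⁷)(2270)(886)(1.466×10^-3) = 3.704×10^-3 H.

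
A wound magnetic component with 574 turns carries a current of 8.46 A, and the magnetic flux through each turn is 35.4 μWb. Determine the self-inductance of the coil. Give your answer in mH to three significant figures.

Self-inductance is defined by L = NΦ_B/I (flux linkage over current).
L = (574)(3.540×10^-5 Wb)/(8.46 A) = 2.402×10^-3 H.

L ≈ 2.40 mH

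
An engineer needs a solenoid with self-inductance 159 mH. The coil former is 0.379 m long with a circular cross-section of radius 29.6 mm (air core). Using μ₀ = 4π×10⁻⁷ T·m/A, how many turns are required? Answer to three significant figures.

N ≈ 4170 turns

A = πr² = π(2.960×10^-2 m)² = 2.753×10^-3 m².
From L = μ₀N²A/ℓ, N = √(Lℓ / (μ₀A)).
N = √[(0.159)(0.379) / ((4π×10⁻⁷)×2.753×10^-3)] = √(1.742×10^7) ≈ 4173.9.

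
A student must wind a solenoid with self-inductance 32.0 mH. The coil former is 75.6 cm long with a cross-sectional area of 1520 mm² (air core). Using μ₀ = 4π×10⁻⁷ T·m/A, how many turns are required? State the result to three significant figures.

N ≈ 3560 turns

A = 1520 mm² = 1.520×10^-3 m².
From L = μ₀N²A/ℓ, N = √(Lℓ / (μ₀A)).
N = √[(3.200×10^-2)(0.756) / ((4π×10⁻⁷)×1.520×10^-3)] = √(1.267×10^7) ≈ 3558.8.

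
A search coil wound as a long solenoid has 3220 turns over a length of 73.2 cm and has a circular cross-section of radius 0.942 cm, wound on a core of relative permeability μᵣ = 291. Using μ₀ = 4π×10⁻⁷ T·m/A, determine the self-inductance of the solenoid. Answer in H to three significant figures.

L ≈ 1.44 H

A = πr² = π(9.420×10^-3 m)² = 2.788×10^-4 m².
For a long solenoid, L = μ₀μᵣN²A/ℓ.
L = (4π×10⁻⁷)(291)(3220)²(2.788×10^-4)/(0.732 m) = 1.444 H.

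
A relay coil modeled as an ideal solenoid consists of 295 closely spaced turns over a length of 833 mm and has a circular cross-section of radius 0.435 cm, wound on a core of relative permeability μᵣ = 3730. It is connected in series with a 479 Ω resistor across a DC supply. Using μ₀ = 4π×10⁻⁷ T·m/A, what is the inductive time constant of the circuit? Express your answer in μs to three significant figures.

A = πr² = π(4.350×10^-3 m)² = 5.9447×10^-5 m².
L = μ₀μᵣN²A/ℓ = (4π×10⁻⁷)(3730)(295)²(5.9447×10^-5)/(0.833) = 2.911×10^-2 H.
τ = L/R = (2.911×10^-2)/(479) = 6.077×10^-5 s.

τ ≈ 60.8 μs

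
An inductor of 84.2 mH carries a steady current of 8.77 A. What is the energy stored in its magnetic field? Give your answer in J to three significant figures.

U ≈ 3.24 J

Stored magnetic energy: U = ½LI².
U = ½(8.420×10^-2 H)(8.77 A)² = 3.238 J.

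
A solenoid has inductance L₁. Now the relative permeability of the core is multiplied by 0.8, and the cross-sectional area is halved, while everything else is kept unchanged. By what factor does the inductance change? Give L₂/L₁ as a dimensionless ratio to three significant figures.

For a solenoid, L ∝ μᵣN²A/ℓ.
L₂/L₁ = (0.8) × (0.5) = 0.400.

L₂/L₁ = 0.400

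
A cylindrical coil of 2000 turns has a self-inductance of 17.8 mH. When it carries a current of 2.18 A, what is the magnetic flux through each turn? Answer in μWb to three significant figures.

From L = NΦ_B/I, the flux per turn is Φ_B = LI/N.
Φ_B = (1.780×10^-2 H)(2.18 A)/2000 = 1.940×10^-5 Wb.

Φ_B ≈ 19.4 μWb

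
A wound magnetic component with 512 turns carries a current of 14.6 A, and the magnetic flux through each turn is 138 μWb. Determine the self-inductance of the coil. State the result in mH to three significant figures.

Self-inductance is defined by L = NΦ_B/I (flux linkage over current).
L = (512)(1.380×10^-4 Wb)/(14.6 A) = 4.839×10^-3 H.

L ≈ 4.84 mH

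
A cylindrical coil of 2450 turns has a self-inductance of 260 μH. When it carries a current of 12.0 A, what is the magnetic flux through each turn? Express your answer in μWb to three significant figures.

Φ_B ≈ 1.27 μWb

From L = NΦ_B/I, the flux per turn is Φ_B = LI/N.
Φ_B = (2.600×10^-4 H)(12.0 A)/2450 = 1.273×10^-6 Wb.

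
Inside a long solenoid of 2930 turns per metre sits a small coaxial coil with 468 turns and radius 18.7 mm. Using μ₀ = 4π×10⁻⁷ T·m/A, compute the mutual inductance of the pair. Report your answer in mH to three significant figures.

M ≈ 1.89 mH

The outer solenoid produces a uniform field B₁ = μ₀n₁I₁ across the inner coil,
so the flux linkage is N₂Φ = N₂B₁A₂ = μ₀n₁N₂A₂·I₁, giving M = μ₀n₁N₂A₂.
A₂ = πr² = π(1.870×10^-2 m)² = 1.099×10^-3 m².
M = (4π×10⁻⁷)(2930)(468)(1.099×10^-3) = 1.893×10^-3 H.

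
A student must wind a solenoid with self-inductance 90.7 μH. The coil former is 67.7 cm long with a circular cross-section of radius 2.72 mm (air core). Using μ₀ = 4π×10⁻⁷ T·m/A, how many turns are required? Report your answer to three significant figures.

A = πr² = π(2.720×10^-3 m)² = 2.324×10^-5 m².
From L = μ₀N²A/ℓ, N = √(Lℓ / (μ₀A)).
N = √[(9.070×10^-5)(0.677) / ((4π×10⁻⁷)×2.324×10^-5)] = √(2.102×10^6) ≈ 1449.9.

N ≈ 1450 turns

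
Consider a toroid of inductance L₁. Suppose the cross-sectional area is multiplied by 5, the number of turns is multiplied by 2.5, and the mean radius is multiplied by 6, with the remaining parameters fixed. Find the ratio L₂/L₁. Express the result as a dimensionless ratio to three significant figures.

L₂/L₁ = 5.21

For a toroid, L ∝ μᵣN²A/R.
L₂/L₁ = (5) × (2.5)^2 × (6)^-1 = 5.21.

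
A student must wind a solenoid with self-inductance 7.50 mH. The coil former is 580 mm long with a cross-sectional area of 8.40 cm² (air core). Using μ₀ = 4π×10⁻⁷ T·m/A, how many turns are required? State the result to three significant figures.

N ≈ 2030 turns

A = 8.40 cm² = 8.400×10^-4 m².
From L = μ₀N²A/ℓ, N = √(Lℓ / (μ₀A)).
N = √[(7.500×10^-3)(0.58) / ((4π×10⁻⁷)×8.400×10^-4)] = √(4.121×10^6) ≈ 2030.0.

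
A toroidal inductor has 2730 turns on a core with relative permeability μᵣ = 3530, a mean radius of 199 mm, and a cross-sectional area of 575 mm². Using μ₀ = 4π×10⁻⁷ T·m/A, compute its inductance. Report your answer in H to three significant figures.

For a thin toroid, L = μ₀μᵣN²A/(2πR).
L = (4π×10⁻⁷)(3530)(2730)²(5.750×10^-4) / (2π×0.199 m) = 15.2 H.

L ≈ 15.2 H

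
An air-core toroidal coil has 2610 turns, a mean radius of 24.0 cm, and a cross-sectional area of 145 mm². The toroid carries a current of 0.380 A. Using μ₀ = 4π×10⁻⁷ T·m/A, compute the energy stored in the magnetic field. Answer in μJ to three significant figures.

U ≈ 59.4 μJ

L = μ₀N²A/(2πR) = (4π×10⁻⁷)(2610)²(1.450×10^-4)/(2π×0.24) = 8.231×10^-4 H.
U = ½LI² = ½(8.231×10^-4)(0.380)² = 5.943×10^-5 J.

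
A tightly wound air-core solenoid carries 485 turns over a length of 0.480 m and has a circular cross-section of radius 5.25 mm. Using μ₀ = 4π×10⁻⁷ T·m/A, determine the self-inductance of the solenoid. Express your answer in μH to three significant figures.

A = πr² = π(5.250×10^-3 m)² = 8.659×10^-5 m².
For a long solenoid, L = μ₀N²A/ℓ.
L = (4π×10⁻⁷)(485)²(8.659×10^-5)/(0.48 m) = 5.332×10^-5 H.

L ≈ 53.3 μH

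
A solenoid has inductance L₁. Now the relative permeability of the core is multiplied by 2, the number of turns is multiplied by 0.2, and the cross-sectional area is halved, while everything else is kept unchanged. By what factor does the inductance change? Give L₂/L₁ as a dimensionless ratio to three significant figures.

For a solenoid, L ∝ μᵣN²A/ℓ.
L₂/L₁ = (2) × (0.2)^2 × (0.5) = 0.0400.

L₂/L₁ = 0.0400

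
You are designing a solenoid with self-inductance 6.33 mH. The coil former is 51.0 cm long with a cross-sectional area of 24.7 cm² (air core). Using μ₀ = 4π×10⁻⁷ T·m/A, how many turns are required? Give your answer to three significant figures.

A = 24.7 cm² = 2.470×10^-3 m².
From L = μ₀N²A/ℓ, N = √(Lℓ / (μ₀A)).
N = √[(6.330×10^-3)(0.51) / ((4π×10⁻⁷)×2.470×10^-3)] = √(1.040×10^6) ≈ 1019.8.

N ≈ 1020 turns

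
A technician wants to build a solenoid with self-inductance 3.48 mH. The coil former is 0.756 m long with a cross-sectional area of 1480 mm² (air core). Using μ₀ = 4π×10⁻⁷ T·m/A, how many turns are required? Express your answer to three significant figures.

N ≈ 1190 turns

A = 1480 mm² = 1.480×10^-3 m².
From L = μ₀N²A/ℓ, N = √(Lℓ / (μ₀A)).
N = √[(3.480×10^-3)(0.756) / ((4π×10⁻⁷)×1.480×10^-3)] = √(1.4146×10^6) ≈ 1189.4.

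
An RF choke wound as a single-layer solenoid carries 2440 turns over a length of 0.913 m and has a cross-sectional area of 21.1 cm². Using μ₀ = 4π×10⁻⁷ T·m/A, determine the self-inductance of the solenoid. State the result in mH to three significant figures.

A = 21.1 cm² = 2.110×10^-3 m².
For a long solenoid, L = μ₀N²A/ℓ.
L = (4π×10⁻⁷)(2440)²(2.110×10^-3)/(0.913 m) = 1.729×10^-2 H.

L ≈ 17.3 mH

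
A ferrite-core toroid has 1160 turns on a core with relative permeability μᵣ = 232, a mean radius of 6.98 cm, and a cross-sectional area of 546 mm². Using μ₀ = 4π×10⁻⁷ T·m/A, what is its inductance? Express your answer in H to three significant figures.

For a thin toroid, L = μ₀μᵣN²A/(2πR).
L = (4π×10⁻⁷)(232)(1160)²(5.460×10^-4) / (2π×6.980×10^-2 m) = 0.4884 H.

L ≈ 0.488 H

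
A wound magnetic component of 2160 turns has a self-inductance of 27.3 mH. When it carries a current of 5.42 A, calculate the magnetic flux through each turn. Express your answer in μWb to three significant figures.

Φ_B ≈ 68.5 μWb

From L = NΦ_B/I, the flux per turn is Φ_B = LI/N.
Φ_B = (2.730×10^-2 H)(5.42 A)/2160 = 6.850×10^-5 Wb.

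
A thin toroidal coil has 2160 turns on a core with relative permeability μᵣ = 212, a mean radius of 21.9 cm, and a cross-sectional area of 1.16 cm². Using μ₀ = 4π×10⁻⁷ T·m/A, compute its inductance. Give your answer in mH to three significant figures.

L ≈ 105 mH

For a thin toroid, L = μ₀μᵣN²A/(2πR).
L = (4π×10⁻⁷)(212)(2160)²(1.160×10^-4) / (2π×0.219 m) = 0.1048 H.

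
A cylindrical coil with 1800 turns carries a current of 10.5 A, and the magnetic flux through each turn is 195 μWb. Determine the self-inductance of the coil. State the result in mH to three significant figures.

Self-inductance is defined by L = NΦ_B/I (flux linkage over current).
L = (1800)(1.950×10^-4 Wb)/(10.5 A) = 3.343×10^-2 H.

L ≈ 33.4 mH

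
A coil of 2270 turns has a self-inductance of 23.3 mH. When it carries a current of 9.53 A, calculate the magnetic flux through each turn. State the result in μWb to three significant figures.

From L = NΦ_B/I, the flux per turn is Φ_B = LI/N.
Φ_B = (2.330×10^-2 H)(9.53 A)/2270 = 9.782×10^-5 Wb.

Φ_B ≈ 97.8 μWb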